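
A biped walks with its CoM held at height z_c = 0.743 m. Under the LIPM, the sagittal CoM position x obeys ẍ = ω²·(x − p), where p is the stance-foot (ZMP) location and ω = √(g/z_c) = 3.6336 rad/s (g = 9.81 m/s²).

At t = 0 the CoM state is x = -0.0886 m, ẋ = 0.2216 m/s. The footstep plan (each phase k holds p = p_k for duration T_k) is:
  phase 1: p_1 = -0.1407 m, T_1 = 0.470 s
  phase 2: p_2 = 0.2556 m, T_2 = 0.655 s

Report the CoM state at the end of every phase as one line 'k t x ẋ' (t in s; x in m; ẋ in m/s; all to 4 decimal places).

1 0.4700 0.1704 1.1364
2 1.1250 1.4666 4.5342

phase 1: p=-0.1407, T=0.470, ωT=1.707792, cosh=2.849016, sinh=2.667751; start (x,ẋ)=(-0.088600, 0.221600) → end (x,ẋ)=(0.170430, 1.136375)
phase 2: p=0.2556, T=0.655, ωT=2.380008, cosh=5.448770, sinh=5.356220; start (x,ẋ)=(0.170430, 1.136375) → end (x,ẋ)=(1.466638, 4.534241)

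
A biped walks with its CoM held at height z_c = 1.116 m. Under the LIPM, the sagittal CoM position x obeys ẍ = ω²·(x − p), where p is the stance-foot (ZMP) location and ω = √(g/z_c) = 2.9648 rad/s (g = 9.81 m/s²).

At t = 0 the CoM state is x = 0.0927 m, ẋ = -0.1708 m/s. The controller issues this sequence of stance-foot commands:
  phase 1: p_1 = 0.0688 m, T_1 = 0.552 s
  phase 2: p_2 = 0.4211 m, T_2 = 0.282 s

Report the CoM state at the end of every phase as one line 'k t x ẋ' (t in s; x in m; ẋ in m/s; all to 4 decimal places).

phase 1: p=0.0688, T=0.552, ωT=1.636570, cosh=2.666081, sinh=2.471434; start (x,ẋ)=(0.092700, -0.170800) → end (x,ẋ)=(-0.009858, -0.280244)
phase 2: p=0.4211, T=0.282, ωT=0.836074, cosh=1.370349, sinh=0.936940; start (x,ẋ)=(-0.009858, -0.280244) → end (x,ẋ)=(-0.258026, -1.581166)

1 0.5520 -0.0099 -0.2802
2 0.8340 -0.2580 -1.5812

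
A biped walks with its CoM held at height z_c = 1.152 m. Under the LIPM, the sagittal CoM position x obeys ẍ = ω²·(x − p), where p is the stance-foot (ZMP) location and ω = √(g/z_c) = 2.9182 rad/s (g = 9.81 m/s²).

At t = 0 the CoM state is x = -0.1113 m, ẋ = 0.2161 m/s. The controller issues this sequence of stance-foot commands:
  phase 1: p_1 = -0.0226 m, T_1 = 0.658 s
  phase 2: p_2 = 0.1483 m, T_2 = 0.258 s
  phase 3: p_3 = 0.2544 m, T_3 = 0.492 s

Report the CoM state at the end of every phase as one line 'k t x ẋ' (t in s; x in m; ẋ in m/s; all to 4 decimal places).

phase 1: p=-0.0226, T=0.658, ωT=1.920176, cosh=3.484369, sinh=3.337788; start (x,ẋ)=(-0.111300, 0.216100) → end (x,ẋ)=(-0.084492, -0.110995)
phase 2: p=0.1483, T=0.258, ωT=0.752896, cosh=1.297070, sinh=0.826069; start (x,ẋ)=(-0.084492, -0.110995) → end (x,ẋ)=(-0.185067, -0.705145)
phase 3: p=0.2544, T=0.492, ωT=1.435754, cosh=2.220375, sinh=1.982439; start (x,ẋ)=(-0.185067, -0.705145) → end (x,ẋ)=(-1.200413, -4.108074)

1 0.6580 -0.0845 -0.1110
2 0.9160 -0.1851 -0.7051
3 1.4080 -1.2004 -4.1081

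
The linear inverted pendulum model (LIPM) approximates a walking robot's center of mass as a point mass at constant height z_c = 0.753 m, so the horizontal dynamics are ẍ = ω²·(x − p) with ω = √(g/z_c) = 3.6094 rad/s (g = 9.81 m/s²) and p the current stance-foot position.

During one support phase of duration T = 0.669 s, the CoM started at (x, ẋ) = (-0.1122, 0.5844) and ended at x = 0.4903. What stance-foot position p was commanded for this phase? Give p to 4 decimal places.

p = -0.0484

ωT = 3.6094·0.669 = 2.414689; cosh(ωT) = 5.637841, sinh(ωT) = 5.548446
x(T) = p + (x₀−p)·cosh(ωT) + (ẋ₀/ω)·sinh(ωT) ⇒ p·(1 − cosh) = x(T) − x₀·cosh − (ẋ₀/ω)·sinh
numerator   = 0.4903 − (-0.1122)·5.637841 − (0.5844/3.6094)·5.548446 = 0.224514
denominator = 1 − 5.637841 = -4.637841
p = 0.224514 / -4.637841 = -0.0484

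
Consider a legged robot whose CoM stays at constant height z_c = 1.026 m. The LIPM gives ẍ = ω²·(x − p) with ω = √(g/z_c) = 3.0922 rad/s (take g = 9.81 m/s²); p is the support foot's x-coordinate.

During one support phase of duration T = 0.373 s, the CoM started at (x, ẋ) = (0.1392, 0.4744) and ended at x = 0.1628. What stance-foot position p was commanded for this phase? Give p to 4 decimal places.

p = 0.4023

ωT = 3.0922·0.373 = 1.153391; cosh(ωT) = 1.742242, sinh(ωT) = 1.426677
x(T) = p + (x₀−p)·cosh(ωT) + (ẋ₀/ω)·sinh(ωT) ⇒ p·(1 − cosh) = x(T) − x₀·cosh − (ẋ₀/ω)·sinh
numerator   = 0.1628 − (0.1392)·1.742242 − (0.4744/3.0922)·1.426677 = -0.298598
denominator = 1 − 1.742242 = -0.742242
p = -0.298598 / -0.742242 = 0.4023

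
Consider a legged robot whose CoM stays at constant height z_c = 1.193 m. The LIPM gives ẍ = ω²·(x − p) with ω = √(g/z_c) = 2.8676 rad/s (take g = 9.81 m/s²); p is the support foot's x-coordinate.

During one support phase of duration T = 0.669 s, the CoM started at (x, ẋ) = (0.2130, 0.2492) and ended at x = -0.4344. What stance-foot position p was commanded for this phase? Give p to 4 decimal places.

ωT = 2.8676·0.669 = 1.918424; cosh(ωT) = 3.478529, sinh(ωT) = 3.331691
x(T) = p + (x₀−p)·cosh(ωT) + (ẋ₀/ω)·sinh(ωT) ⇒ p·(1 − cosh) = x(T) − x₀·cosh − (ẋ₀/ω)·sinh
numerator   = -0.4344 − (0.2130)·3.478529 − (0.2492/2.8676)·3.331691 = -1.464857
denominator = 1 − 3.478529 = -2.478529
p = -1.464857 / -2.478529 = 0.5910

p = 0.5910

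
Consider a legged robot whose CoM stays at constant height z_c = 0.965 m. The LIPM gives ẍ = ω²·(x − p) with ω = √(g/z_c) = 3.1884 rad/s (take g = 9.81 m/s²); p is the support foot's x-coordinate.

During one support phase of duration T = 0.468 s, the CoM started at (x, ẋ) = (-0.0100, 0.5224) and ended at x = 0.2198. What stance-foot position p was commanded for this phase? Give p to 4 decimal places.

p = 0.0769

ωT = 3.1884·0.468 = 1.492171; cosh(ωT) = 2.335812, sinh(ωT) = 2.110928
x(T) = p + (x₀−p)·cosh(ωT) + (ẋ₀/ω)·sinh(ωT) ⇒ p·(1 − cosh) = x(T) − x₀·cosh − (ẋ₀/ω)·sinh
numerator   = 0.2198 − (-0.0100)·2.335812 − (0.5224/3.1884)·2.110928 = -0.102705
denominator = 1 − 2.335812 = -1.335812
p = -0.102705 / -1.335812 = 0.0769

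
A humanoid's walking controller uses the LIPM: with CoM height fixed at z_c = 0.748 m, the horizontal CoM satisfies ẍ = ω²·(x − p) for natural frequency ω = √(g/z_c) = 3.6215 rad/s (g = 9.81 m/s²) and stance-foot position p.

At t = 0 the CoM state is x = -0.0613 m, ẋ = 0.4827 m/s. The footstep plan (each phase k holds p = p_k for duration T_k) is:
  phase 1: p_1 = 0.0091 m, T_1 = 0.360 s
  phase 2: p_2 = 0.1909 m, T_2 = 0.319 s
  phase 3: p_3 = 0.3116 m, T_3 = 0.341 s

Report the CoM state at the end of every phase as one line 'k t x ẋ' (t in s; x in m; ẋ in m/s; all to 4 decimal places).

phase 1: p=0.0091, T=0.360, ωT=1.303740, cosh=1.977280, sinh=1.705766; start (x,ẋ)=(-0.061300, 0.482700) → end (x,ẋ)=(0.097256, 0.519542)
phase 2: p=0.1909, T=0.319, ωT=1.155258, cosh=1.744910, sinh=1.429934; start (x,ẋ)=(0.097256, 0.519542) → end (x,ẋ)=(0.232639, 0.421620)
phase 3: p=0.3116, T=0.341, ωT=1.234932, cosh=1.864499, sinh=1.573644; start (x,ẋ)=(0.232639, 0.421620) → end (x,ẋ)=(0.347584, 0.336117)

1 0.3600 0.0973 0.5195
2 0.6790 0.2326 0.4216
3 1.0200 0.3476 0.3361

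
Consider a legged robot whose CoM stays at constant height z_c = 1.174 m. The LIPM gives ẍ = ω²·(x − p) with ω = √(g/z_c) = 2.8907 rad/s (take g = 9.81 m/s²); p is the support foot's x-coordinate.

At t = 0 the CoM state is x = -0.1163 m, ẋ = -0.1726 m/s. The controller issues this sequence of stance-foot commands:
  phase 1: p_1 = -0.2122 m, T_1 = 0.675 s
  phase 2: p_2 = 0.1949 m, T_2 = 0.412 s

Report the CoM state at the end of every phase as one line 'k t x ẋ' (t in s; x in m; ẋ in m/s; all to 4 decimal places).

phase 1: p=-0.2122, T=0.675, ωT=1.951223, cosh=3.589693, sinh=3.447593; start (x,ẋ)=(-0.116300, -0.172600) → end (x,ẋ)=(-0.073800, 0.336154)
phase 2: p=0.1949, T=0.412, ωT=1.190968, cosh=1.797096, sinh=1.493170; start (x,ẋ)=(-0.073800, 0.336154) → end (x,ẋ)=(-0.114341, -0.555689)

1 0.6750 -0.0738 0.3362
2 1.0870 -0.1143 -0.5557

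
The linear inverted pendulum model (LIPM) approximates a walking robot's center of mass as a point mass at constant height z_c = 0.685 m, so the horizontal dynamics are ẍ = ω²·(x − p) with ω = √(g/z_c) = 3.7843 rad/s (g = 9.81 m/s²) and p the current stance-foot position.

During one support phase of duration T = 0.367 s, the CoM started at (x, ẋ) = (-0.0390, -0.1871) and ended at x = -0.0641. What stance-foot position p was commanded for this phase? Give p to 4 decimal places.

p = -0.0991

ωT = 3.7843·0.367 = 1.388838; cosh(ωT) = 2.129776, sinh(ωT) = 1.880412
x(T) = p + (x₀−p)·cosh(ωT) + (ẋ₀/ω)·sinh(ωT) ⇒ p·(1 − cosh) = x(T) − x₀·cosh − (ẋ₀/ω)·sinh
numerator   = -0.0641 − (-0.0390)·2.129776 − (-0.1871/3.7843)·1.880412 = 0.111931
denominator = 1 − 2.129776 = -1.129776
p = 0.111931 / -1.129776 = -0.0991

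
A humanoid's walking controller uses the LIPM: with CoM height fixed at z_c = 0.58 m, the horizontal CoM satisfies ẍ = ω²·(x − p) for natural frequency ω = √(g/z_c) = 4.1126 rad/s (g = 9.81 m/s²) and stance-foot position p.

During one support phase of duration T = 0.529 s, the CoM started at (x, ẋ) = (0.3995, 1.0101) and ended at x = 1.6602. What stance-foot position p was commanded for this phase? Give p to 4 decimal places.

ωT = 4.1126·0.529 = 2.175565; cosh(ωT) = 4.460354, sinh(ωT) = 4.346810
x(T) = p + (x₀−p)·cosh(ωT) + (ẋ₀/ω)·sinh(ωT) ⇒ p·(1 − cosh) = x(T) − x₀·cosh − (ẋ₀/ω)·sinh
numerator   = 1.6602 − (0.3995)·4.460354 − (1.0101/4.1126)·4.346810 = -1.189336
denominator = 1 − 4.460354 = -3.460354
p = -1.189336 / -3.460354 = 0.3437

p = 0.3437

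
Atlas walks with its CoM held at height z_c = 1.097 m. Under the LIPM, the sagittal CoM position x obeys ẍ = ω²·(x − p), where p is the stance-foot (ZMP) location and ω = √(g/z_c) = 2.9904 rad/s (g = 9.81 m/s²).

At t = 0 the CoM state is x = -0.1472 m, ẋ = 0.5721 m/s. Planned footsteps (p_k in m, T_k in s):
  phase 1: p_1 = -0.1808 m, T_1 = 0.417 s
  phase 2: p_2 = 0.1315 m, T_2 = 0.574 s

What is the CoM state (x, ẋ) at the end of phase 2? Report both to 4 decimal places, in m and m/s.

x = 1.4082, ẋ = 4.0099

phase 1: p=-0.1808, T=0.417, ωT=1.246997, cosh=1.883622, sinh=1.596255; start (x,ẋ)=(-0.147200, 0.572100) → end (x,ẋ)=(0.187873, 1.238007)
phase 2: p=0.1315, T=0.574, ωT=1.716490, cosh=2.872327, sinh=2.692632; start (x,ẋ)=(0.187873, 1.238007) → end (x,ẋ)=(1.408154, 4.009879)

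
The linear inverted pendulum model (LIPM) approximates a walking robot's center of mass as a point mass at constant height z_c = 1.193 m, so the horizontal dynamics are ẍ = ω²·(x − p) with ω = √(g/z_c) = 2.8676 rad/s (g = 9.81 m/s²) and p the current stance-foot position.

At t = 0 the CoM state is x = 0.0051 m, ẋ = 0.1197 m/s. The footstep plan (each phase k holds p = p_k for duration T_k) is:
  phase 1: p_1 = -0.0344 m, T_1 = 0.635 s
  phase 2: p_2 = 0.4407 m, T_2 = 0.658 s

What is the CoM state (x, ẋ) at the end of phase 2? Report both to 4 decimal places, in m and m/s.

x = 0.4930, ẋ = 0.3567

phase 1: p=-0.0344, T=0.635, ωT=1.820926, cosh=3.169726, sinh=3.007850; start (x,ẋ)=(0.005100, 0.119700) → end (x,ẋ)=(0.216359, 0.720116)
phase 2: p=0.4407, T=0.658, ωT=1.886881, cosh=3.375149, sinh=3.223605; start (x,ẋ)=(0.216359, 0.720116) → end (x,ẋ)=(0.493031, 0.356684)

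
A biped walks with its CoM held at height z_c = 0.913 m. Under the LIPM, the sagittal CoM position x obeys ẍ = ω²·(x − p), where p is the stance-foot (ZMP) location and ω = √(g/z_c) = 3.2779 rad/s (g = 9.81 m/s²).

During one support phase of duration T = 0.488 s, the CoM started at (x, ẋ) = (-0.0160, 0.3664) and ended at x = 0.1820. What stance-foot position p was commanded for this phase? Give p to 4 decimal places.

p = 0.0268

ωT = 3.2779·0.488 = 1.599615; cosh(ωT) = 2.576551, sinh(ωT) = 2.374576
x(T) = p + (x₀−p)·cosh(ωT) + (ẋ₀/ω)·sinh(ωT) ⇒ p·(1 − cosh) = x(T) − x₀·cosh − (ẋ₀/ω)·sinh
numerator   = 0.1820 − (-0.0160)·2.576551 − (0.3664/3.2779)·2.374576 = -0.042203
denominator = 1 − 2.576551 = -1.576551
p = -0.042203 / -1.576551 = 0.0268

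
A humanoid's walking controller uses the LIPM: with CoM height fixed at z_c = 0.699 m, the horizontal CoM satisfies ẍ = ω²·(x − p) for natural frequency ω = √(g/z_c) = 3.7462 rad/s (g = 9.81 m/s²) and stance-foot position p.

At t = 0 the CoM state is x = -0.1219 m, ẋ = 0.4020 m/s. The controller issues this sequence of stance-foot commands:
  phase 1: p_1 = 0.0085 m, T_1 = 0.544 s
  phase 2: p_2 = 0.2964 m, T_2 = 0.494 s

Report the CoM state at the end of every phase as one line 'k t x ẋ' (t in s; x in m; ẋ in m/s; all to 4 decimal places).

phase 1: p=0.0085, T=0.544, ωT=2.037933, cosh=3.902513, sinh=3.772215; start (x,ẋ)=(-0.121900, 0.402000) → end (x,ẋ)=(-0.095596, -0.273934)
phase 2: p=0.2964, T=0.494, ωT=1.850623, cosh=3.260460, sinh=3.103321; start (x,ẋ)=(-0.095596, -0.273934) → end (x,ẋ)=(-1.208612, -5.450364)

1 0.5440 -0.0956 -0.2739
2 1.0380 -1.2086 -5.4504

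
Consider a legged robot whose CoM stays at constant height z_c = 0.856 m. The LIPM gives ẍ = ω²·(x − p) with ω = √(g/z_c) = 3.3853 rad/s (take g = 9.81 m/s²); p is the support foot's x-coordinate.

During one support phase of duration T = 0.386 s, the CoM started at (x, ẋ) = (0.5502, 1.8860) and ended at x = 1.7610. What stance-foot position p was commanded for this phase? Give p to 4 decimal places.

p = 0.2884

ωT = 3.3853·0.386 = 1.306726; cosh(ωT) = 1.982382, sinh(ωT) = 1.711677
x(T) = p + (x₀−p)·cosh(ωT) + (ẋ₀/ω)·sinh(ωT) ⇒ p·(1 − cosh) = x(T) − x₀·cosh − (ẋ₀/ω)·sinh
numerator   = 1.7610 − (0.5502)·1.982382 − (1.8860/3.3853)·1.711677 = -0.283307
denominator = 1 − 1.982382 = -0.982382
p = -0.283307 / -0.982382 = 0.2884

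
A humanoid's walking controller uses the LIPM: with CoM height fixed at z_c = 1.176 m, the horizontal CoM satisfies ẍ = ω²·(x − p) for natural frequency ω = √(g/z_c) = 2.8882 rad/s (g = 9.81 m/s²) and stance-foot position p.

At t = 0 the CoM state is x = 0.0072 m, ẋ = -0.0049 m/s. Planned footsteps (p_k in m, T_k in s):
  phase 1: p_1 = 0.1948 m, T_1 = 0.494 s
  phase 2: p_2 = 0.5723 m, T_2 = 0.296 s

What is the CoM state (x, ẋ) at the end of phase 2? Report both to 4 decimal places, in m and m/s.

phase 1: p=0.1948, T=0.494, ωT=1.426771, cosh=2.202655, sinh=1.962572; start (x,ẋ)=(0.007200, -0.004900) → end (x,ẋ)=(-0.221748, -1.074166)
phase 2: p=0.5723, T=0.296, ωT=0.854907, cosh=1.388239, sinh=0.962917; start (x,ẋ)=(-0.221748, -1.074166) → end (x,ẋ)=(-0.888152, -3.699523)

x = -0.8882, ẋ = -3.6995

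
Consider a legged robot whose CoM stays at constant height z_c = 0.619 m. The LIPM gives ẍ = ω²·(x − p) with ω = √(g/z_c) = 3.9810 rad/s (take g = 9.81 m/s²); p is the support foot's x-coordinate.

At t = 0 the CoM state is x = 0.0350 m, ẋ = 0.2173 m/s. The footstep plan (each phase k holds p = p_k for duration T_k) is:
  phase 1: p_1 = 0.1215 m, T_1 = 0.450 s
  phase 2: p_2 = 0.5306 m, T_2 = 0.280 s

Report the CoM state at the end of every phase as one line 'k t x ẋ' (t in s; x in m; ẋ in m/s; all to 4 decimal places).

1 0.4500 0.0140 -0.3342
2 0.7300 -0.4557 -3.3617

phase 1: p=0.1215, T=0.450, ωT=1.791450, cosh=3.082431, sinh=2.915713; start (x,ẋ)=(0.035000, 0.217300) → end (x,ẋ)=(0.014022, -0.334232)
phase 2: p=0.5306, T=0.280, ωT=1.114680, cosh=1.688306, sinh=1.360286; start (x,ẋ)=(0.014022, -0.334232) → end (x,ẋ)=(-0.455748, -3.361712)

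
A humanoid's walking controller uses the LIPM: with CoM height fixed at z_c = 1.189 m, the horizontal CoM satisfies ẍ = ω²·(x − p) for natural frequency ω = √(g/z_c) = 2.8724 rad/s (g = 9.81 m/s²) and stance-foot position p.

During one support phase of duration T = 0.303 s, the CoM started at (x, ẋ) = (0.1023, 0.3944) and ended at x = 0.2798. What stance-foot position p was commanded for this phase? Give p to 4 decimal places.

p = -0.0027

ωT = 2.8724·0.303 = 0.870337; cosh(ωT) = 1.403263, sinh(ωT) = 0.984453
x(T) = p + (x₀−p)·cosh(ωT) + (ẋ₀/ω)·sinh(ωT) ⇒ p·(1 − cosh) = x(T) − x₀·cosh − (ẋ₀/ω)·sinh
numerator   = 0.2798 − (0.1023)·1.403263 − (0.3944/2.8724)·0.984453 = 0.001074
denominator = 1 − 1.403263 = -0.403263
p = 0.001074 / -0.403263 = -0.0027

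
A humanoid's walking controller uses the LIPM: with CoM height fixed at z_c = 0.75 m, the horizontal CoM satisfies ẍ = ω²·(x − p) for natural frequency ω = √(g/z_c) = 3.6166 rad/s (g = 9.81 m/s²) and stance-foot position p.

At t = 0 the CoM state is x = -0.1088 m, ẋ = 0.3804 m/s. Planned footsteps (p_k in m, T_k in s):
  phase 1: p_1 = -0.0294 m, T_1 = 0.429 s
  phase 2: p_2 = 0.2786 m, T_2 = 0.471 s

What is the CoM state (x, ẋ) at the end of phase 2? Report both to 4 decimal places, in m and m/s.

phase 1: p=-0.0294, T=0.429, ωT=1.551521, cosh=2.465284, sinh=2.253359; start (x,ẋ)=(-0.108800, 0.380400) → end (x,ẋ)=(0.011868, 0.290724)
phase 2: p=0.2786, T=0.471, ωT=1.703419, cosh=2.837376, sinh=2.655316; start (x,ẋ)=(0.011868, 0.290724) → end (x,ẋ)=(-0.264767, -1.736587)

x = -0.2648, ẋ = -1.7366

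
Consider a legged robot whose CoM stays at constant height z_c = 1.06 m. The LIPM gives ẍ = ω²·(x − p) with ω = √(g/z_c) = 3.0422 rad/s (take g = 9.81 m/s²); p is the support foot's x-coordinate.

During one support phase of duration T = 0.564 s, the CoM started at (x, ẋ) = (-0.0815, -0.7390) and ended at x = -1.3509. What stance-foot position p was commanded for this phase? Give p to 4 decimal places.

ωT = 3.0422·0.564 = 1.715801; cosh(ωT) = 2.870473, sinh(ωT) = 2.690654
x(T) = p + (x₀−p)·cosh(ωT) + (ẋ₀/ω)·sinh(ωT) ⇒ p·(1 − cosh) = x(T) − x₀·cosh − (ẋ₀/ω)·sinh
numerator   = -1.3509 − (-0.0815)·2.870473 − (-0.7390/3.0422)·2.690654 = -0.463353
denominator = 1 − 2.870473 = -1.870473
p = -0.463353 / -1.870473 = 0.2477

p = 0.2477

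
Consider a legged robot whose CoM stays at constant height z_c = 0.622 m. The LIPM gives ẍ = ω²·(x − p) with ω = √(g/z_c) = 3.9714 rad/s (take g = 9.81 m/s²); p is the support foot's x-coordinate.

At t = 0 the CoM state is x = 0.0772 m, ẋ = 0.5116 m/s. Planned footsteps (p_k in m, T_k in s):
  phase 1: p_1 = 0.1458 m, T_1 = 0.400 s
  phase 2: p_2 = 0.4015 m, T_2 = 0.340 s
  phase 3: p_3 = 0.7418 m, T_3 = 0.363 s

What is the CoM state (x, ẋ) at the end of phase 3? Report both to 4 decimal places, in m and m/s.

phase 1: p=0.1458, T=0.400, ωT=1.588560, cosh=2.550456, sinh=2.346237; start (x,ẋ)=(0.077200, 0.511600) → end (x,ẋ)=(0.273083, 0.665609)
phase 2: p=0.4015, T=0.340, ωT=1.350276, cosh=2.058830, sinh=1.799661; start (x,ẋ)=(0.273083, 0.665609) → end (x,ẋ)=(0.438736, 0.452560)
phase 3: p=0.7418, T=0.363, ωT=1.441618, cosh=2.232038, sinh=1.995493; start (x,ẋ)=(0.438736, 0.452560) → end (x,ẋ)=(0.292747, -1.391617)

x = 0.2927, ẋ = -1.3916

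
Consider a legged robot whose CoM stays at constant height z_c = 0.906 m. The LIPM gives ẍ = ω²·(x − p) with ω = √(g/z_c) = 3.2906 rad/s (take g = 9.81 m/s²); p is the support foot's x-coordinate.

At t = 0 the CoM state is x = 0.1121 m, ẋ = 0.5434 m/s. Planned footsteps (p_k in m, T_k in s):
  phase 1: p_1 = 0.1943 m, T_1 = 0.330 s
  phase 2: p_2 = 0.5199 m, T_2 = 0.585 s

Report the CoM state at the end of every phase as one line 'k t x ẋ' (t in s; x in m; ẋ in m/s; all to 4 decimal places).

phase 1: p=0.1943, T=0.330, ωT=1.085898, cosh=1.649849, sinh=1.312250; start (x,ẋ)=(0.112100, 0.543400) → end (x,ẋ)=(0.275384, 0.541581)
phase 2: p=0.5199, T=0.585, ωT=1.925001, cosh=3.500516, sinh=3.354640; start (x,ẋ)=(0.275384, 0.541581) → end (x,ẋ)=(0.216087, -0.803351)

1 0.3300 0.2754 0.5416
2 0.9150 0.2161 -0.8034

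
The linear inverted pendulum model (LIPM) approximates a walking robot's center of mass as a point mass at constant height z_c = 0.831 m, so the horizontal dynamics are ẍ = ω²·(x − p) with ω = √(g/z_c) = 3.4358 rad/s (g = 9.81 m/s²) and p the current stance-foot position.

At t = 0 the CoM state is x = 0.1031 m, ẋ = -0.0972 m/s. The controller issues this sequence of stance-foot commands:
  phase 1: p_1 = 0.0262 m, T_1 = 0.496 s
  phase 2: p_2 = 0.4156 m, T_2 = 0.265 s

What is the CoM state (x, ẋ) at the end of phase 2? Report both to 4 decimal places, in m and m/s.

phase 1: p=0.0262, T=0.496, ωT=1.704157, cosh=2.839337, sinh=2.657412; start (x,ẋ)=(0.103100, -0.097200) → end (x,ẋ)=(0.169366, 0.426139)
phase 2: p=0.4156, T=0.265, ωT=0.910487, cosh=1.443930, sinh=1.041602; start (x,ẋ)=(0.169366, 0.426139) → end (x,ẋ)=(0.189244, -0.265892)

x = 0.1892, ẋ = -0.2659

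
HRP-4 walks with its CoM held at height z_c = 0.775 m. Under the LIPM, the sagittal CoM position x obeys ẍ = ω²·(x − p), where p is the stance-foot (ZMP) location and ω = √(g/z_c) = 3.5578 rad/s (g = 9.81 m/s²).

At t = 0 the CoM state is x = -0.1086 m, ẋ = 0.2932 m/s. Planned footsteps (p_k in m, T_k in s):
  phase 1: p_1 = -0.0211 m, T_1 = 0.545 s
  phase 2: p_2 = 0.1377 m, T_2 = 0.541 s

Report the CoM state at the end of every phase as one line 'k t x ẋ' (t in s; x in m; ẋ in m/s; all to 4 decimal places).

phase 1: p=-0.0211, T=0.545, ωT=1.939001, cosh=3.547825, sinh=3.403978; start (x,ẋ)=(-0.108600, 0.293200) → end (x,ẋ)=(-0.051011, -0.019461)
phase 2: p=0.1377, T=0.541, ωT=1.924770, cosh=3.499740, sinh=3.353831; start (x,ẋ)=(-0.051011, -0.019461) → end (x,ẋ)=(-0.541086, -2.319862)

1 0.5450 -0.0510 -0.0195
2 1.0860 -0.5411 -2.3199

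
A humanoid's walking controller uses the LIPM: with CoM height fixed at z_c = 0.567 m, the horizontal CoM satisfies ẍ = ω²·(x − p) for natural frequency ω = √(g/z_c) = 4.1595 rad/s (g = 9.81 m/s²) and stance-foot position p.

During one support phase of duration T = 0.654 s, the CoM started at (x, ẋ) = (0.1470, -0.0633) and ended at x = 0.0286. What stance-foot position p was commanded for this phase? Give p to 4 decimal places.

ωT = 4.1595·0.654 = 2.720313; cosh(ωT) = 7.625464, sinh(ωT) = 7.559610
x(T) = p + (x₀−p)·cosh(ωT) + (ẋ₀/ω)·sinh(ωT) ⇒ p·(1 − cosh) = x(T) − x₀·cosh − (ẋ₀/ω)·sinh
numerator   = 0.0286 − (0.1470)·7.625464 − (-0.0633/4.1595)·7.559610 = -0.977300
denominator = 1 − 7.625464 = -6.625464
p = -0.977300 / -6.625464 = 0.1475

p = 0.1475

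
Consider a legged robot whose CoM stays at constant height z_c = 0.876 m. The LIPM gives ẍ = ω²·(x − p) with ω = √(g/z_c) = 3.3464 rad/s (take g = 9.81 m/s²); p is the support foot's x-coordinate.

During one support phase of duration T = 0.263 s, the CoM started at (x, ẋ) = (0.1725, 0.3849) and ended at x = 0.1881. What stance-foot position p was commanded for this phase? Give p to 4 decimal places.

ωT = 3.3464·0.263 = 0.880103; cosh(ωT) = 1.412944, sinh(ωT) = 0.998204
x(T) = p + (x₀−p)·cosh(ωT) + (ẋ₀/ω)·sinh(ωT) ⇒ p·(1 − cosh) = x(T) − x₀·cosh − (ẋ₀/ω)·sinh
numerator   = 0.1881 − (0.1725)·1.412944 − (0.3849/3.3464)·0.998204 = -0.170445
denominator = 1 − 1.412944 = -0.412944
p = -0.170445 / -0.412944 = 0.4128

p = 0.4128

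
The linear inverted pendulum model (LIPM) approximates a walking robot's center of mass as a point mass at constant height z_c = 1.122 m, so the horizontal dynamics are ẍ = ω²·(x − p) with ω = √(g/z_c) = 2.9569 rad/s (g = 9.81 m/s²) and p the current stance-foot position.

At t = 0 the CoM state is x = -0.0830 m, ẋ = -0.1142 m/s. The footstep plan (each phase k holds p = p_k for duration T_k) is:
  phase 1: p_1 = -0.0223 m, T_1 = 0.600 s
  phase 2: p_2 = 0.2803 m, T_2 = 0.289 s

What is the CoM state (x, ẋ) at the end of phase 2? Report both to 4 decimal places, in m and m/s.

phase 1: p=-0.0223, T=0.600, ωT=1.774140, cosh=3.032419, sinh=2.862790; start (x,ẋ)=(-0.083000, -0.114200) → end (x,ẋ)=(-0.316933, -0.860127)
phase 2: p=0.2803, T=0.289, ωT=0.854544, cosh=1.387890, sinh=0.962413; start (x,ẋ)=(-0.316933, -0.860127) → end (x,ẋ)=(-0.828548, -2.893342)

x = -0.8285, ẋ = -2.8933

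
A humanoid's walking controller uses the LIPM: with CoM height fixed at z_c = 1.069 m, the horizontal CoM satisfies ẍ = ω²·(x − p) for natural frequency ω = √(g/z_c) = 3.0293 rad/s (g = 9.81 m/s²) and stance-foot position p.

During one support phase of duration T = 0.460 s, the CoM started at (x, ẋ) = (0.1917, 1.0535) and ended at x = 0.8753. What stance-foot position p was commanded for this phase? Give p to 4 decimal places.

ωT = 3.0293·0.460 = 1.393478; cosh(ωT) = 2.138524, sinh(ωT) = 1.890314
x(T) = p + (x₀−p)·cosh(ωT) + (ẋ₀/ω)·sinh(ωT) ⇒ p·(1 − cosh) = x(T) − x₀·cosh − (ẋ₀/ω)·sinh
numerator   = 0.8753 − (0.1917)·2.138524 − (1.0535/3.0293)·1.890314 = -0.192050
denominator = 1 − 2.138524 = -1.138524
p = -0.192050 / -1.138524 = 0.1687

p = 0.1687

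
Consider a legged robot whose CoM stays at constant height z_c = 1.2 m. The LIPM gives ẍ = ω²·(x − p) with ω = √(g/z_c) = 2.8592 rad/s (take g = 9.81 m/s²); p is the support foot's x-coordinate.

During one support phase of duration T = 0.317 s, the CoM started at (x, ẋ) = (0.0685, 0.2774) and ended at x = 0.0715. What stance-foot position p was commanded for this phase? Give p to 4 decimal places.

p = 0.2902

ωT = 2.8592·0.317 = 0.906366; cosh(ωT) = 1.439651, sinh(ωT) = 1.035661
x(T) = p + (x₀−p)·cosh(ωT) + (ẋ₀/ω)·sinh(ωT) ⇒ p·(1 − cosh) = x(T) − x₀·cosh − (ẋ₀/ω)·sinh
numerator   = 0.0715 − (0.0685)·1.439651 − (0.2774/2.8592)·1.035661 = -0.127596
denominator = 1 − 1.439651 = -0.439651
p = -0.127596 / -0.439651 = 0.2902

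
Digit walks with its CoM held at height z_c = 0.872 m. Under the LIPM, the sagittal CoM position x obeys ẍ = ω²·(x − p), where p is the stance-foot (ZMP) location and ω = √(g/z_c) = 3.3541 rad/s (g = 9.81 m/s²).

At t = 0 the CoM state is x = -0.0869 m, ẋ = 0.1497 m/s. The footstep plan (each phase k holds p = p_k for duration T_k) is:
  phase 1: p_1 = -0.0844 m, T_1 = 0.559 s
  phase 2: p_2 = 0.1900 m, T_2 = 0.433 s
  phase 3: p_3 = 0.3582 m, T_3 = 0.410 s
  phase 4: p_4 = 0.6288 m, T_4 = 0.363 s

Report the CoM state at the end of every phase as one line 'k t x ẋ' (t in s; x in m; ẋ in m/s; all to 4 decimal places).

1 0.5590 0.0493 0.4728
2 0.9920 0.1577 0.1128
3 1.4020 -0.0014 -1.0076
4 1.7650 -0.9921 -5.1094

phase 1: p=-0.0844, T=0.559, ωT=1.874942, cosh=3.336902, sinh=3.183538; start (x,ẋ)=(-0.086900, 0.149700) → end (x,ẋ)=(0.049345, 0.472839)
phase 2: p=0.1900, T=0.433, ωT=1.452325, cosh=2.253532, sinh=2.019507; start (x,ẋ)=(0.049345, 0.472839) → end (x,ẋ)=(0.157727, 0.112816)
phase 3: p=0.3582, T=0.410, ωT=1.375181, cosh=2.104293, sinh=1.851499; start (x,ẋ)=(0.157727, 0.112816) → end (x,ẋ)=(-0.001378, -1.007562)
phase 4: p=0.6288, T=0.363, ωT=1.217538, cosh=1.837409, sinh=1.541451; start (x,ẋ)=(-0.001378, -1.007562) → end (x,ẋ)=(-0.992142, -5.109438)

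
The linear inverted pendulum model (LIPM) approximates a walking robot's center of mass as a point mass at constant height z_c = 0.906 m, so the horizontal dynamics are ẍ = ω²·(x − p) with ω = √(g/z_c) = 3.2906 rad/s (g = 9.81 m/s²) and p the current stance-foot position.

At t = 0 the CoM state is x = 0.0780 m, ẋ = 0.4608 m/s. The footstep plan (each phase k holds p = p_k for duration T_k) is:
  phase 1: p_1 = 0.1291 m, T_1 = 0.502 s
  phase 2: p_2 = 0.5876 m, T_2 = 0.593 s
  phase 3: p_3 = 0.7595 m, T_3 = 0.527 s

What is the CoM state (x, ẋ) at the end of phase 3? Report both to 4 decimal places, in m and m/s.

x = 0.3600, ẋ = -1.1737

phase 1: p=0.1291, T=0.502, ωT=1.651881, cosh=2.704237, sinh=2.512548; start (x,ẋ)=(0.078000, 0.460800) → end (x,ẋ)=(0.342759, 0.823628)
phase 2: p=0.5876, T=0.593, ωT=1.951326, cosh=3.590049, sinh=3.447963; start (x,ẋ)=(0.342759, 0.823628) → end (x,ẋ)=(0.571624, 0.178929)
phase 3: p=0.7595, T=0.527, ωT=1.734146, cosh=2.920320, sinh=2.743769; start (x,ẋ)=(0.571624, 0.178929) → end (x,ẋ)=(0.360036, -1.173738)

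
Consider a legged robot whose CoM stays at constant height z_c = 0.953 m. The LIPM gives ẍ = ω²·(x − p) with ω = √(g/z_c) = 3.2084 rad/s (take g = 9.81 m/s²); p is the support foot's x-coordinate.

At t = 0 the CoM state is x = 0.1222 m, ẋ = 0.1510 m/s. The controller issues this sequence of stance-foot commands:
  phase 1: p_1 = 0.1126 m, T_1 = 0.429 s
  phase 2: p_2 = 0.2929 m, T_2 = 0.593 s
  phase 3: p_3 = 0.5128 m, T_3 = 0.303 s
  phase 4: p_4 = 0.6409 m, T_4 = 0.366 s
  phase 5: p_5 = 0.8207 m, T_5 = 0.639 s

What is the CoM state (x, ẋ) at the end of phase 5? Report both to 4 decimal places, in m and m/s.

phase 1: p=0.1126, T=0.429, ωT=1.376404, cosh=2.106558, sinh=1.854074; start (x,ẋ)=(0.122200, 0.151000) → end (x,ẋ)=(0.220083, 0.375197)
phase 2: p=0.2929, T=0.593, ωT=1.902581, cosh=3.426179, sinh=3.276996; start (x,ẋ)=(0.220083, 0.375197) → end (x,ẋ)=(0.426635, 0.519900)
phase 3: p=0.5128, T=0.303, ωT=0.972145, cosh=1.510940, sinh=1.132669; start (x,ẋ)=(0.426635, 0.519900) → end (x,ẋ)=(0.566151, 0.472408)
phase 4: p=0.6409, T=0.366, ωT=1.174274, cosh=1.772419, sinh=1.463376; start (x,ẋ)=(0.566151, 0.472408) → end (x,ẋ)=(0.723882, 0.486352)
phase 5: p=0.8207, T=0.639, ωT=2.050168, cosh=3.948958, sinh=3.820245; start (x,ẋ)=(0.723882, 0.486352) → end (x,ẋ)=(1.017471, 0.733902)

x = 1.0175, ẋ = 0.7339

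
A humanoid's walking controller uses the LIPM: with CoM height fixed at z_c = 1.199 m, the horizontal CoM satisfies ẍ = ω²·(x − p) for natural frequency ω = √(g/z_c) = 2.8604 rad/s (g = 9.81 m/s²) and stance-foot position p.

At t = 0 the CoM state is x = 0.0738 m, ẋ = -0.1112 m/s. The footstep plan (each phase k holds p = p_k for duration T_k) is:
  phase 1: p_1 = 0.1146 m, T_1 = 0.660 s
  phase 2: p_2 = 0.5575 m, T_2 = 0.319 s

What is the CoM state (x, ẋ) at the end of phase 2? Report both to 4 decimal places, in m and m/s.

x = -0.7383, ẋ = -3.1976

phase 1: p=0.1146, T=0.660, ωT=1.887864, cosh=3.378320, sinh=3.226925; start (x,ẋ)=(0.073800, -0.111200) → end (x,ẋ)=(-0.148684, -0.752265)
phase 2: p=0.5575, T=0.319, ωT=0.912468, cosh=1.445996, sinh=1.044464; start (x,ẋ)=(-0.148684, -0.752265) → end (x,ẋ)=(-0.738327, -3.197559)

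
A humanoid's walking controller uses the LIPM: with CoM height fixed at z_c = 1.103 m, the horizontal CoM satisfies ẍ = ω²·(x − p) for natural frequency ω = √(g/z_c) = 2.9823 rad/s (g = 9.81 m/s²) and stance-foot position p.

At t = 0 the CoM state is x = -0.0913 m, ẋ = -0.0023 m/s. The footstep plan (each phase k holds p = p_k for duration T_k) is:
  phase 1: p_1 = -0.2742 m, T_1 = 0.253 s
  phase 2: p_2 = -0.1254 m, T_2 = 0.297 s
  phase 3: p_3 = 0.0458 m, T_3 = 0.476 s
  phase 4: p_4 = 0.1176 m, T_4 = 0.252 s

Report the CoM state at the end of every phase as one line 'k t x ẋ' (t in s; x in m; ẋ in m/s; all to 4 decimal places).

1 0.2530 -0.0374 0.4488
2 0.5500 0.1509 0.9008
3 1.0260 0.8638 2.5817
4 1.2780 1.7983 5.1802

phase 1: p=-0.2742, T=0.253, ωT=0.754522, cosh=1.298415, sinh=0.828180; start (x,ẋ)=(-0.091300, -0.002300) → end (x,ẋ)=(-0.037359, 0.448755)
phase 2: p=-0.1254, T=0.297, ωT=0.885743, cosh=1.418597, sinh=1.006189; start (x,ẋ)=(-0.037359, 0.448755) → end (x,ẋ)=(0.150899, 0.900793)
phase 3: p=0.0458, T=0.476, ωT=1.419575, cosh=2.188589, sinh=1.946772; start (x,ẋ)=(0.150899, 0.900793) → end (x,ẋ)=(0.863834, 2.581656)
phase 4: p=0.1176, T=0.252, ωT=0.751540, cosh=1.295951, sinh=0.824311; start (x,ẋ)=(0.863834, 2.581656) → end (x,ẋ)=(1.798256, 5.180200)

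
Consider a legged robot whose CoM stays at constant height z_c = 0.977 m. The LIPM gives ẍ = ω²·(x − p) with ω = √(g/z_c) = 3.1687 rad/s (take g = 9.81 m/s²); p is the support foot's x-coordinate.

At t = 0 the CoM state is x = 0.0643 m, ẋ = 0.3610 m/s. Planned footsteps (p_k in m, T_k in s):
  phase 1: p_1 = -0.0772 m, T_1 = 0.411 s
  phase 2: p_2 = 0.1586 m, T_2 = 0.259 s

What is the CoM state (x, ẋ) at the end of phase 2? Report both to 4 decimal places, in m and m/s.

phase 1: p=-0.0772, T=0.411, ωT=1.302336, cosh=1.974887, sinh=1.702991; start (x,ẋ)=(0.064300, 0.361000) → end (x,ẋ)=(0.396263, 1.476506)
phase 2: p=0.1586, T=0.259, ωT=0.820693, cosh=1.356100, sinh=0.915974; start (x,ẋ)=(0.396263, 1.476506) → end (x,ẋ)=(0.907707, 2.692094)

x = 0.9077, ẋ = 2.6921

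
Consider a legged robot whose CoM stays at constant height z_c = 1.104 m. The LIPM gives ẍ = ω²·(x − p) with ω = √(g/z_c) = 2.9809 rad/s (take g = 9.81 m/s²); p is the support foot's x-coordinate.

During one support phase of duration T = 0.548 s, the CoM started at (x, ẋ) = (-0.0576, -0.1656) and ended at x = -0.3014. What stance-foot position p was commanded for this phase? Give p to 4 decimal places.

ωT = 2.9809·0.548 = 1.633533; cosh(ωT) = 2.658589, sinh(ωT) = 2.463351
x(T) = p + (x₀−p)·cosh(ωT) + (ẋ₀/ω)·sinh(ωT) ⇒ p·(1 − cosh) = x(T) − x₀·cosh − (ẋ₀/ω)·sinh
numerator   = -0.3014 − (-0.0576)·2.658589 − (-0.1656/2.9809)·2.463351 = -0.011417
denominator = 1 − 2.658589 = -1.658589
p = -0.011417 / -1.658589 = 0.0069

p = 0.0069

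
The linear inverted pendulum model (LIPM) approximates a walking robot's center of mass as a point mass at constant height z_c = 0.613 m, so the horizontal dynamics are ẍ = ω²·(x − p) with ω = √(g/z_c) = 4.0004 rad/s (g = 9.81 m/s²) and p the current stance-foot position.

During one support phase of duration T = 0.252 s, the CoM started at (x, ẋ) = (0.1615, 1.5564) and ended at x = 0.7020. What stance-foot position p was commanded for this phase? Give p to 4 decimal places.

ωT = 4.0004·0.252 = 1.008101; cosh(ωT) = 1.552651, sinh(ωT) = 1.187740
x(T) = p + (x₀−p)·cosh(ωT) + (ẋ₀/ω)·sinh(ωT) ⇒ p·(1 − cosh) = x(T) − x₀·cosh − (ẋ₀/ω)·sinh
numerator   = 0.7020 − (0.1615)·1.552651 − (1.5564/4.0004)·1.187740 = -0.010857
denominator = 1 − 1.552651 = -0.552651
p = -0.010857 / -0.552651 = 0.0196

p = 0.0196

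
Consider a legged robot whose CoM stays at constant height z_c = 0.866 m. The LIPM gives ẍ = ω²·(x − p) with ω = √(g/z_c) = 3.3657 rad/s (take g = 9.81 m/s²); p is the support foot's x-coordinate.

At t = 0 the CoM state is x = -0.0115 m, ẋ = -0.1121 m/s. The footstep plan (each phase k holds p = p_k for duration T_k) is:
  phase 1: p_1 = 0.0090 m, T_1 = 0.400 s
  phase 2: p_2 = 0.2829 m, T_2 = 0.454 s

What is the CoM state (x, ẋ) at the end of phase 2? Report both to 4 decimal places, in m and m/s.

phase 1: p=0.0090, T=0.400, ωT=1.346280, cosh=2.051654, sinh=1.791448; start (x,ẋ)=(-0.011500, -0.112100) → end (x,ẋ)=(-0.092726, -0.353595)
phase 2: p=0.2829, T=0.454, ωT=1.528028, cosh=2.413020, sinh=2.196057; start (x,ẋ)=(-0.092726, -0.353595) → end (x,ẋ)=(-0.854207, -3.629584)

x = -0.8542, ẋ = -3.6296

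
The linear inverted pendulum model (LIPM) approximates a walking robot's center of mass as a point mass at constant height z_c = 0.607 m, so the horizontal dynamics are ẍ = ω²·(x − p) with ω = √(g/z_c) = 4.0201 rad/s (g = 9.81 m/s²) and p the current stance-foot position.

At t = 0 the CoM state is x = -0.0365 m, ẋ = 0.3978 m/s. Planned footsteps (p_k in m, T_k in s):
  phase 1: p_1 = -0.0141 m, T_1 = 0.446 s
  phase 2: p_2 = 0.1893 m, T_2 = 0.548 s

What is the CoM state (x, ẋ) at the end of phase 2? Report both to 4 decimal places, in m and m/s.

x = 1.3378, ẋ = 4.7163

phase 1: p=-0.0141, T=0.446, ωT=1.792965, cosh=3.086851, sinh=2.920385; start (x,ẋ)=(-0.036500, 0.397800) → end (x,ẋ)=(0.205735, 0.964968)
phase 2: p=0.1893, T=0.548, ωT=2.203015, cosh=4.581366, sinh=4.470897; start (x,ẋ)=(0.205735, 0.964968) → end (x,ẋ)=(1.337768, 4.716259)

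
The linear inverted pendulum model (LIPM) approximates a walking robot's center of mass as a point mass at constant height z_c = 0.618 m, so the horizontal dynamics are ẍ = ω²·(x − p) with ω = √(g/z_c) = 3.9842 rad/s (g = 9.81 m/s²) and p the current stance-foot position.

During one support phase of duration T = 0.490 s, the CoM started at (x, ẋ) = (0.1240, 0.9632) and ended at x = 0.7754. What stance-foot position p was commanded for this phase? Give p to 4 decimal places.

p = 0.1946

ωT = 3.9842·0.490 = 1.952258; cosh(ωT) = 3.593265, sinh(ωT) = 3.451312
x(T) = p + (x₀−p)·cosh(ωT) + (ẋ₀/ω)·sinh(ωT) ⇒ p·(1 − cosh) = x(T) − x₀·cosh − (ẋ₀/ω)·sinh
numerator   = 0.7754 − (0.1240)·3.593265 − (0.9632/3.9842)·3.451312 = -0.504536
denominator = 1 − 3.593265 = -2.593265
p = -0.504536 / -2.593265 = 0.1946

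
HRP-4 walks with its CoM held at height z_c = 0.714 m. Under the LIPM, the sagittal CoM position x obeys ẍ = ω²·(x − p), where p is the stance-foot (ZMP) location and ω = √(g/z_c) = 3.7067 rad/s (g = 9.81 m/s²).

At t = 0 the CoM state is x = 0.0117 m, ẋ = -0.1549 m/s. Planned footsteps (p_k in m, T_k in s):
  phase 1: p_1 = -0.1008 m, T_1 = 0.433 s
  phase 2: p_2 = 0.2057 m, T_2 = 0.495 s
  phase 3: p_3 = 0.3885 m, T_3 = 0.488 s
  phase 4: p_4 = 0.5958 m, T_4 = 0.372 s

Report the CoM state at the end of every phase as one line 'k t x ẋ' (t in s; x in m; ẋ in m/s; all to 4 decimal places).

1 0.4330 0.0907 0.5949
2 0.9280 0.3262 0.6096
3 1.4160 0.6816 1.2243
4 1.7880 1.3911 3.1763

phase 1: p=-0.1008, T=0.433, ωT=1.605001, cosh=2.589377, sinh=2.388488; start (x,ẋ)=(0.011700, -0.154900) → end (x,ẋ)=(0.090692, 0.594914)
phase 2: p=0.2057, T=0.495, ωT=1.834817, cosh=3.211814, sinh=3.052171; start (x,ẋ)=(0.090692, 0.594914) → end (x,ẋ)=(0.326180, 0.609611)
phase 3: p=0.3885, T=0.488, ωT=1.808870, cosh=3.133692, sinh=2.969852; start (x,ẋ)=(0.326180, 0.609611) → end (x,ẋ)=(0.681635, 1.224288)
phase 4: p=0.5958, T=0.372, ωT=1.378892, cosh=2.111179, sinh=1.859322; start (x,ẋ)=(0.681635, 1.224288) → end (x,ẋ)=(1.391129, 3.176260)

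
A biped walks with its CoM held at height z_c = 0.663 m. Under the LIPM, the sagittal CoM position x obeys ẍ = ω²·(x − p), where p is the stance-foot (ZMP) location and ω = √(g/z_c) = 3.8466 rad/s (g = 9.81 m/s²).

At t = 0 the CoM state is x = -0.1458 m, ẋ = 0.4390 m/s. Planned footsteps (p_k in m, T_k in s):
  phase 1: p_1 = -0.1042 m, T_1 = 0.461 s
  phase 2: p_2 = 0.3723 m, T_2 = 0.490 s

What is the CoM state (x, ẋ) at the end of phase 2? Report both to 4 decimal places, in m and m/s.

phase 1: p=-0.1042, T=0.461, ωT=1.773283, cosh=3.029966, sinh=2.860191; start (x,ẋ)=(-0.145800, 0.439000) → end (x,ẋ)=(0.096178, 0.872471)
phase 2: p=0.3723, T=0.490, ωT=1.884834, cosh=3.368558, sinh=3.216703; start (x,ẋ)=(0.096178, 0.872471) → end (x,ẋ)=(0.171767, -0.477593)

x = 0.1718, ẋ = -0.4776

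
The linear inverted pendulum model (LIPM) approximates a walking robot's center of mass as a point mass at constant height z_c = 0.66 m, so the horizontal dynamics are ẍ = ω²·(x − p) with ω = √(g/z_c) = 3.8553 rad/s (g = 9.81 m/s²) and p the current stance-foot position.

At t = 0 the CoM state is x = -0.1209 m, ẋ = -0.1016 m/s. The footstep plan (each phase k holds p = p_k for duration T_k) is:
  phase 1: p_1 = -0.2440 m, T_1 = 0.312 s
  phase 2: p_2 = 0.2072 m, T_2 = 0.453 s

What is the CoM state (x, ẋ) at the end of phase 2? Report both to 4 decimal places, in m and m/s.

phase 1: p=-0.2440, T=0.312, ωT=1.202854, cosh=1.814970, sinh=1.514634; start (x,ẋ)=(-0.120900, -0.101600) → end (x,ẋ)=(-0.060493, 0.534425)
phase 2: p=0.2072, T=0.453, ωT=1.746451, cosh=2.954303, sinh=2.779912; start (x,ẋ)=(-0.060493, 0.534425) → end (x,ẋ)=(-0.198292, -1.290114)

x = -0.1983, ẋ = -1.2901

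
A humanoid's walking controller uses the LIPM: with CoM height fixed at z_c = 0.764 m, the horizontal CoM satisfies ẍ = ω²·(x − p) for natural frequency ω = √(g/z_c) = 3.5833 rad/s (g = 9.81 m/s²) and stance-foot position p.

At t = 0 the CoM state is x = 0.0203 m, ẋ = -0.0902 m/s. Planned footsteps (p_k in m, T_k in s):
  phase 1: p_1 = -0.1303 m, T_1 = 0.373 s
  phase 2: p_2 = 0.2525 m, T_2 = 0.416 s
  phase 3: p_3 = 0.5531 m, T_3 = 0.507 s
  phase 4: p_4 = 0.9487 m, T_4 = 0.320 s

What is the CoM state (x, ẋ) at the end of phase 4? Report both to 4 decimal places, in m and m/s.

phase 1: p=-0.1303, T=0.373, ωT=1.336571, cosh=2.034358, sinh=1.771612; start (x,ẋ)=(0.020300, -0.090200) → end (x,ẋ)=(0.131479, 0.772543)
phase 2: p=0.2525, T=0.416, ωT=1.490653, cosh=2.332609, sinh=2.107384; start (x,ẋ)=(0.131479, 0.772543) → end (x,ẋ)=(0.424547, 0.888161)
phase 3: p=0.5531, T=0.507, ωT=1.816733, cosh=3.157142, sinh=2.994586; start (x,ẋ)=(0.424547, 0.888161) → end (x,ẋ)=(0.889480, 1.424608)
phase 4: p=0.9487, T=0.320, ωT=1.146656, cosh=1.732673, sinh=1.414976; start (x,ẋ)=(0.889480, 1.424608) → end (x,ẋ)=(1.408642, 2.168119)

x = 1.4086, ẋ = 2.1681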